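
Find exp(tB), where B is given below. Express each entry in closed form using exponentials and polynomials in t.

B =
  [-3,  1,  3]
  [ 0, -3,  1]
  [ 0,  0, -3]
e^{tB} =
  [exp(-3*t), t*exp(-3*t), t^2*exp(-3*t)/2 + 3*t*exp(-3*t)]
  [0, exp(-3*t), t*exp(-3*t)]
  [0, 0, exp(-3*t)]

Strategy: write B = P · J · P⁻¹ where J is a Jordan canonical form, so e^{tB} = P · e^{tJ} · P⁻¹, and e^{tJ} can be computed block-by-block.

B has Jordan form
J =
  [-3,  1,  0]
  [ 0, -3,  1]
  [ 0,  0, -3]
(up to reordering of blocks).

Per-block formulas:
  For a 3×3 Jordan block J_3(-3): exp(t · J_3(-3)) = e^(-3t)·(I + t·N + (t^2/2)·N^2), where N is the 3×3 nilpotent shift.

After assembling e^{tJ} and conjugating by P, we get:

e^{tB} =
  [exp(-3*t), t*exp(-3*t), t^2*exp(-3*t)/2 + 3*t*exp(-3*t)]
  [0, exp(-3*t), t*exp(-3*t)]
  [0, 0, exp(-3*t)]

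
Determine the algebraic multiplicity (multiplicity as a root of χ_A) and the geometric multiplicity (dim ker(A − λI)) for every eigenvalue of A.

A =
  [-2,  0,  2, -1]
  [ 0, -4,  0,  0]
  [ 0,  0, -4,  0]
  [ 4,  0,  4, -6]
λ = -4: alg = 4, geom = 3

Step 1 — factor the characteristic polynomial to read off the algebraic multiplicities:
  χ_A(x) = (x + 4)^4

Step 2 — compute geometric multiplicities via the rank-nullity identity g(λ) = n − rank(A − λI):
  rank(A − (-4)·I) = 1, so dim ker(A − (-4)·I) = n − 1 = 3

Summary:
  λ = -4: algebraic multiplicity = 4, geometric multiplicity = 3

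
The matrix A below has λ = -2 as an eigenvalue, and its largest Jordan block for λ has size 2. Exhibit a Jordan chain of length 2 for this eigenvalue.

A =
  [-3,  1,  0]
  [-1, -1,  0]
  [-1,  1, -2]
A Jordan chain for λ = -2 of length 2:
v_1 = (-1, -1, -1)ᵀ
v_2 = (1, 0, 0)ᵀ

Let N = A − (-2)·I. We want v_2 with N^2 v_2 = 0 but N^1 v_2 ≠ 0; then v_{j-1} := N · v_j for j = 2, …, 2.

Pick v_2 = (1, 0, 0)ᵀ.
Then v_1 = N · v_2 = (-1, -1, -1)ᵀ.

Sanity check: (A − (-2)·I) v_1 = (0, 0, 0)ᵀ = 0. ✓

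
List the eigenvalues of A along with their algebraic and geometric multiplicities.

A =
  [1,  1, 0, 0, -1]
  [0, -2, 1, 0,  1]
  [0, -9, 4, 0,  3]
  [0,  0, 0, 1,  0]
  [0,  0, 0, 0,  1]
λ = 1: alg = 5, geom = 3

Step 1 — factor the characteristic polynomial to read off the algebraic multiplicities:
  χ_A(x) = (x - 1)^5

Step 2 — compute geometric multiplicities via the rank-nullity identity g(λ) = n − rank(A − λI):
  rank(A − (1)·I) = 2, so dim ker(A − (1)·I) = n − 2 = 3

Summary:
  λ = 1: algebraic multiplicity = 5, geometric multiplicity = 3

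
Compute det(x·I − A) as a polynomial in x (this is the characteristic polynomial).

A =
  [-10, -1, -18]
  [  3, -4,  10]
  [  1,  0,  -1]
x^3 + 15*x^2 + 75*x + 125

Expanding det(x·I − A) (e.g. by cofactor expansion or by noting that A is similar to its Jordan form J, which has the same characteristic polynomial as A) gives
  χ_A(x) = x^3 + 15*x^2 + 75*x + 125
which factors as (x + 5)^3. The eigenvalues (with algebraic multiplicities) are λ = -5 with multiplicity 3.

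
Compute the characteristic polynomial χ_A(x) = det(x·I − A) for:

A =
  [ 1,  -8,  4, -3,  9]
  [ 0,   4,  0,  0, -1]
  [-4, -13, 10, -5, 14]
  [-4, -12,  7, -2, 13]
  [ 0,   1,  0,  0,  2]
x^5 - 15*x^4 + 90*x^3 - 270*x^2 + 405*x - 243

Expanding det(x·I − A) (e.g. by cofactor expansion or by noting that A is similar to its Jordan form J, which has the same characteristic polynomial as A) gives
  χ_A(x) = x^5 - 15*x^4 + 90*x^3 - 270*x^2 + 405*x - 243
which factors as (x - 3)^5. The eigenvalues (with algebraic multiplicities) are λ = 3 with multiplicity 5.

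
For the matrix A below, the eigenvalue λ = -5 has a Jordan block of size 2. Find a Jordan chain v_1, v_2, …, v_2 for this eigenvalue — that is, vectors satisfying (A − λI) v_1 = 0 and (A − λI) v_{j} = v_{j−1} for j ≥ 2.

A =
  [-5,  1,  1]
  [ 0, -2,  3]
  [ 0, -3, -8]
A Jordan chain for λ = -5 of length 2:
v_1 = (1, 3, -3)ᵀ
v_2 = (0, 1, 0)ᵀ

Let N = A − (-5)·I. We want v_2 with N^2 v_2 = 0 but N^1 v_2 ≠ 0; then v_{j-1} := N · v_j for j = 2, …, 2.

Pick v_2 = (0, 1, 0)ᵀ.
Then v_1 = N · v_2 = (1, 3, -3)ᵀ.

Sanity check: (A − (-5)·I) v_1 = (0, 0, 0)ᵀ = 0. ✓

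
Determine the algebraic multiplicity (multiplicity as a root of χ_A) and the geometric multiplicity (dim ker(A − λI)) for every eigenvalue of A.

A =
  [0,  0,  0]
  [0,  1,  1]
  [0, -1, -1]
λ = 0: alg = 3, geom = 2

Step 1 — factor the characteristic polynomial to read off the algebraic multiplicities:
  χ_A(x) = x^3

Step 2 — compute geometric multiplicities via the rank-nullity identity g(λ) = n − rank(A − λI):
  rank(A − (0)·I) = 1, so dim ker(A − (0)·I) = n − 1 = 2

Summary:
  λ = 0: algebraic multiplicity = 3, geometric multiplicity = 2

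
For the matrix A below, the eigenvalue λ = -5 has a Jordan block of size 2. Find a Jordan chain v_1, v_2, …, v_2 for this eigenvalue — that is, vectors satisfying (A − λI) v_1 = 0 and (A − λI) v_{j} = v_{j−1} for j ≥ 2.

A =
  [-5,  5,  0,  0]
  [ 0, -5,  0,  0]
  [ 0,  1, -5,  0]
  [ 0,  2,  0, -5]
A Jordan chain for λ = -5 of length 2:
v_1 = (5, 0, 1, 2)ᵀ
v_2 = (0, 1, 0, 0)ᵀ

Let N = A − (-5)·I. We want v_2 with N^2 v_2 = 0 but N^1 v_2 ≠ 0; then v_{j-1} := N · v_j for j = 2, …, 2.

Pick v_2 = (0, 1, 0, 0)ᵀ.
Then v_1 = N · v_2 = (5, 0, 1, 2)ᵀ.

Sanity check: (A − (-5)·I) v_1 = (0, 0, 0, 0)ᵀ = 0. ✓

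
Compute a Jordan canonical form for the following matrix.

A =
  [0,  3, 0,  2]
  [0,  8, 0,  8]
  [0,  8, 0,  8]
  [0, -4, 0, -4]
J_2(0) ⊕ J_1(0) ⊕ J_1(4)

The characteristic polynomial is
  det(x·I − A) = x^4 - 4*x^3 = x^3*(x - 4)

Eigenvalues and multiplicities (the geometric multiplicity of λ is n − rank(A − λI), which equals the number of Jordan blocks for λ):
  λ = 0: algebraic multiplicity = 3, geometric multiplicity = 2
  λ = 4: algebraic multiplicity = 1, geometric multiplicity = 1

Determining the block sizes for each eigenvalue:
  λ = 0: 2 blocks summing to 3 forces exactly one block of size 2 and the rest size 1 → block sizes [2, 1]
  λ = 4: one block (gm = 1), so the single block has size am = 1 → block sizes [1]

Assembling the blocks gives a Jordan form
J =
  [0, 1, 0, 0]
  [0, 0, 0, 0]
  [0, 0, 0, 0]
  [0, 0, 0, 4]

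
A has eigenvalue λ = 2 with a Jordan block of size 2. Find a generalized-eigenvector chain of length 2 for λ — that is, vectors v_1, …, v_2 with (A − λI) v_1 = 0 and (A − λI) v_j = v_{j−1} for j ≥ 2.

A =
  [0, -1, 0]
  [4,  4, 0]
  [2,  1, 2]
A Jordan chain for λ = 2 of length 2:
v_1 = (-2, 4, 2)ᵀ
v_2 = (1, 0, 0)ᵀ

Let N = A − (2)·I. We want v_2 with N^2 v_2 = 0 but N^1 v_2 ≠ 0; then v_{j-1} := N · v_j for j = 2, …, 2.

Pick v_2 = (1, 0, 0)ᵀ.
Then v_1 = N · v_2 = (-2, 4, 2)ᵀ.

Sanity check: (A − (2)·I) v_1 = (0, 0, 0)ᵀ = 0. ✓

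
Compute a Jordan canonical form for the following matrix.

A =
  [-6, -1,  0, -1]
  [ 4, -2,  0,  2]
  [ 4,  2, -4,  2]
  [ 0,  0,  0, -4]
J_2(-4) ⊕ J_1(-4) ⊕ J_1(-4)

The characteristic polynomial is
  det(x·I − A) = x^4 + 16*x^3 + 96*x^2 + 256*x + 256 = (x + 4)^4

Eigenvalues and multiplicities (the geometric multiplicity of λ is n − rank(A − λI), which equals the number of Jordan blocks for λ):
  λ = -4: algebraic multiplicity = 4, geometric multiplicity = 3

Determining the block sizes for each eigenvalue:
  λ = -4: 3 blocks summing to 4 forces exactly one block of size 2 and the rest size 1 → block sizes [2, 1, 1]

Assembling the blocks gives a Jordan form
J =
  [-4,  1,  0,  0]
  [ 0, -4,  0,  0]
  [ 0,  0, -4,  0]
  [ 0,  0,  0, -4]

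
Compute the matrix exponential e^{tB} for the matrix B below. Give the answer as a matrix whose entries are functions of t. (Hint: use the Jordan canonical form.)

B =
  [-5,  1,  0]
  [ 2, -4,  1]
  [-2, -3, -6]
e^{tB} =
  [t^2*exp(-5*t) + exp(-5*t), t^2*exp(-5*t)/2 + t*exp(-5*t), t^2*exp(-5*t)/2]
  [2*t*exp(-5*t), t*exp(-5*t) + exp(-5*t), t*exp(-5*t)]
  [-2*t^2*exp(-5*t) - 2*t*exp(-5*t), -t^2*exp(-5*t) - 3*t*exp(-5*t), -t^2*exp(-5*t) - t*exp(-5*t) + exp(-5*t)]

Strategy: write B = P · J · P⁻¹ where J is a Jordan canonical form, so e^{tB} = P · e^{tJ} · P⁻¹, and e^{tJ} can be computed block-by-block.

B has Jordan form
J =
  [-5,  1,  0]
  [ 0, -5,  1]
  [ 0,  0, -5]
(up to reordering of blocks).

Per-block formulas:
  For a 3×3 Jordan block J_3(-5): exp(t · J_3(-5)) = e^(-5t)·(I + t·N + (t^2/2)·N^2), where N is the 3×3 nilpotent shift.

After assembling e^{tJ} and conjugating by P, we get:

e^{tB} =
  [t^2*exp(-5*t) + exp(-5*t), t^2*exp(-5*t)/2 + t*exp(-5*t), t^2*exp(-5*t)/2]
  [2*t*exp(-5*t), t*exp(-5*t) + exp(-5*t), t*exp(-5*t)]
  [-2*t^2*exp(-5*t) - 2*t*exp(-5*t), -t^2*exp(-5*t) - 3*t*exp(-5*t), -t^2*exp(-5*t) - t*exp(-5*t) + exp(-5*t)]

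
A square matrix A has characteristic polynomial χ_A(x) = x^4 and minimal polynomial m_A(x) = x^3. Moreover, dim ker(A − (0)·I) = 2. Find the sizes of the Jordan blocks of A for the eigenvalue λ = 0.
Block sizes for λ = 0: [3, 1]

Step 1 — from the characteristic polynomial, algebraic multiplicity of λ = 0 is 4. From dim ker(A − (0)·I) = 2, there are exactly 2 Jordan blocks for λ = 0.
Step 2 — from the minimal polynomial, the factor (x − 0)^3 tells us the largest block for λ = 0 has size 3.
Step 3 — with total size 4, 2 blocks, and largest block 3, the block sizes (in nonincreasing order) are [3, 1].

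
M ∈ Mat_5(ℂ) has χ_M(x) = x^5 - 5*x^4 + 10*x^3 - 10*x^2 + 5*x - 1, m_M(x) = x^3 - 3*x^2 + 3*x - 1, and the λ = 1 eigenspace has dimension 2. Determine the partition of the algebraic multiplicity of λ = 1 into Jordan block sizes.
Block sizes for λ = 1: [3, 2]

Step 1 — from the characteristic polynomial, algebraic multiplicity of λ = 1 is 5. From dim ker(M − (1)·I) = 2, there are exactly 2 Jordan blocks for λ = 1.
Step 2 — from the minimal polynomial, the factor (x − 1)^3 tells us the largest block for λ = 1 has size 3.
Step 3 — with total size 5, 2 blocks, and largest block 3, the block sizes (in nonincreasing order) are [3, 2].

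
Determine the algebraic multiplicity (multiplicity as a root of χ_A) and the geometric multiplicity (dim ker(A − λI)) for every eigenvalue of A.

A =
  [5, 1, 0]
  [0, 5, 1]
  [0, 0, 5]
λ = 5: alg = 3, geom = 1

Step 1 — factor the characteristic polynomial to read off the algebraic multiplicities:
  χ_A(x) = (x - 5)^3

Step 2 — compute geometric multiplicities via the rank-nullity identity g(λ) = n − rank(A − λI):
  rank(A − (5)·I) = 2, so dim ker(A − (5)·I) = n − 2 = 1

Summary:
  λ = 5: algebraic multiplicity = 3, geometric multiplicity = 1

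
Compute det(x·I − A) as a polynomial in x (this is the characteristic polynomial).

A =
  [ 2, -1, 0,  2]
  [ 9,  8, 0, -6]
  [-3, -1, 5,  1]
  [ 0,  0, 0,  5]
x^4 - 20*x^3 + 150*x^2 - 500*x + 625

Expanding det(x·I − A) (e.g. by cofactor expansion or by noting that A is similar to its Jordan form J, which has the same characteristic polynomial as A) gives
  χ_A(x) = x^4 - 20*x^3 + 150*x^2 - 500*x + 625
which factors as (x - 5)^4. The eigenvalues (with algebraic multiplicities) are λ = 5 with multiplicity 4.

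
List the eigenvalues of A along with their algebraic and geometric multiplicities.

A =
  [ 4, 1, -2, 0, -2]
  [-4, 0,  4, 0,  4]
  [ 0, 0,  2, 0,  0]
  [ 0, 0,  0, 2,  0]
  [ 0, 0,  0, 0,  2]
λ = 2: alg = 5, geom = 4

Step 1 — factor the characteristic polynomial to read off the algebraic multiplicities:
  χ_A(x) = (x - 2)^5

Step 2 — compute geometric multiplicities via the rank-nullity identity g(λ) = n − rank(A − λI):
  rank(A − (2)·I) = 1, so dim ker(A − (2)·I) = n − 1 = 4

Summary:
  λ = 2: algebraic multiplicity = 5, geometric multiplicity = 4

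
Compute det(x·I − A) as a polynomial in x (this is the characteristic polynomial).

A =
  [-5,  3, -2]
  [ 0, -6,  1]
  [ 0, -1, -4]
x^3 + 15*x^2 + 75*x + 125

Expanding det(x·I − A) (e.g. by cofactor expansion or by noting that A is similar to its Jordan form J, which has the same characteristic polynomial as A) gives
  χ_A(x) = x^3 + 15*x^2 + 75*x + 125
which factors as (x + 5)^3. The eigenvalues (with algebraic multiplicities) are λ = -5 with multiplicity 3.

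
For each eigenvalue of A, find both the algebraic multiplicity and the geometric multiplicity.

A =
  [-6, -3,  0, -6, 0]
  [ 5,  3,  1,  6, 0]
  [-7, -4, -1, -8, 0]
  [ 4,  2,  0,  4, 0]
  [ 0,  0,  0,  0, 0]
λ = 0: alg = 5, geom = 3

Step 1 — factor the characteristic polynomial to read off the algebraic multiplicities:
  χ_A(x) = x^5

Step 2 — compute geometric multiplicities via the rank-nullity identity g(λ) = n − rank(A − λI):
  rank(A − (0)·I) = 2, so dim ker(A − (0)·I) = n − 2 = 3

Summary:
  λ = 0: algebraic multiplicity = 5, geometric multiplicity = 3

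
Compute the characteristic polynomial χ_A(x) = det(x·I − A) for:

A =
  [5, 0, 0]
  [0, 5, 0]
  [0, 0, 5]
x^3 - 15*x^2 + 75*x - 125

Expanding det(x·I − A) (e.g. by cofactor expansion or by noting that A is similar to its Jordan form J, which has the same characteristic polynomial as A) gives
  χ_A(x) = x^3 - 15*x^2 + 75*x - 125
which factors as (x - 5)^3. The eigenvalues (with algebraic multiplicities) are λ = 5 with multiplicity 3.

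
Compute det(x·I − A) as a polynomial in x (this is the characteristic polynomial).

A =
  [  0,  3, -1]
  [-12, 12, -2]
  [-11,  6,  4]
x^3 - 16*x^2 + 85*x - 150

Expanding det(x·I − A) (e.g. by cofactor expansion or by noting that A is similar to its Jordan form J, which has the same characteristic polynomial as A) gives
  χ_A(x) = x^3 - 16*x^2 + 85*x - 150
which factors as (x - 6)*(x - 5)^2. The eigenvalues (with algebraic multiplicities) are λ = 5 with multiplicity 2, λ = 6 with multiplicity 1.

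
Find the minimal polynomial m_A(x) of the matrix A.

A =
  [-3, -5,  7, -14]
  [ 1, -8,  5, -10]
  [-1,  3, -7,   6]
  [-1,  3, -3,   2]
x^3 + 12*x^2 + 48*x + 64

The characteristic polynomial is χ_A(x) = (x + 4)^4, so the eigenvalues are known. The minimal polynomial is
  m_A(x) = Π_λ (x − λ)^{k_λ}
where k_λ is the size of the *largest* Jordan block for λ (equivalently, the smallest k with (A − λI)^k v = 0 for every generalised eigenvector v of λ).

  λ = -4: largest Jordan block has size 3, contributing (x + 4)^3

So m_A(x) = (x + 4)^3 = x^3 + 12*x^2 + 48*x + 64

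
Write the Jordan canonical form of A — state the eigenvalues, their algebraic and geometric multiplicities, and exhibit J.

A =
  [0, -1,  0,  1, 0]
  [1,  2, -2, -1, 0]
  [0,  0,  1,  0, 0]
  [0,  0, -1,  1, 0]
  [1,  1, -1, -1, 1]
J_3(1) ⊕ J_1(1) ⊕ J_1(1)

The characteristic polynomial is
  det(x·I − A) = x^5 - 5*x^4 + 10*x^3 - 10*x^2 + 5*x - 1 = (x - 1)^5

Eigenvalues and multiplicities (the geometric multiplicity of λ is n − rank(A − λI), which equals the number of Jordan blocks for λ):
  λ = 1: algebraic multiplicity = 5, geometric multiplicity = 3

Determining the block sizes for each eigenvalue:
  λ = 1: with am = 5 and gm = 3, the partition is not yet determined (e.g. several partitions of 5 into 3 parts exist). Let N = A − (1)·I. Computing rank(N^1) = 2, rank(N^2) = 1, rank(N^3) = 0; the number of blocks of size ≥ j is rank(N^{j−1}) − rank(N^j), giving [3, 1, 1]. So we have 1 block(s) of size 3, 2 block(s) of size 1 → block sizes [3, 1, 1]

Assembling the blocks gives a Jordan form
J =
  [1, 1, 0, 0, 0]
  [0, 1, 1, 0, 0]
  [0, 0, 1, 0, 0]
  [0, 0, 0, 1, 0]
  [0, 0, 0, 0, 1]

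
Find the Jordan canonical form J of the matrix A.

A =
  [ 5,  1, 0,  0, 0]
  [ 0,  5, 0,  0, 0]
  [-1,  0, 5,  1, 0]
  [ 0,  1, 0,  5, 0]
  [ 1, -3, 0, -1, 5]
J_2(5) ⊕ J_2(5) ⊕ J_1(5)

The characteristic polynomial is
  det(x·I − A) = x^5 - 25*x^4 + 250*x^3 - 1250*x^2 + 3125*x - 3125 = (x - 5)^5

Eigenvalues and multiplicities (the geometric multiplicity of λ is n − rank(A − λI), which equals the number of Jordan blocks for λ):
  λ = 5: algebraic multiplicity = 5, geometric multiplicity = 3

Determining the block sizes for each eigenvalue:
  λ = 5: with am = 5 and gm = 3, the partition is not yet determined (e.g. several partitions of 5 into 3 parts exist). Let N = A − (5)·I. Computing rank(N^1) = 2, rank(N^2) = 0; the number of blocks of size ≥ j is rank(N^{j−1}) − rank(N^j), giving [3, 2]. So we have 2 block(s) of size 2, 1 block(s) of size 1 → block sizes [2, 2, 1]

Assembling the blocks gives a Jordan form
J =
  [5, 1, 0, 0, 0]
  [0, 5, 0, 0, 0]
  [0, 0, 5, 1, 0]
  [0, 0, 0, 5, 0]
  [0, 0, 0, 0, 5]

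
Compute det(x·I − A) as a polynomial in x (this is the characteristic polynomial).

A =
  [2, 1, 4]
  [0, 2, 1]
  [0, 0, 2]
x^3 - 6*x^2 + 12*x - 8

Expanding det(x·I − A) (e.g. by cofactor expansion or by noting that A is similar to its Jordan form J, which has the same characteristic polynomial as A) gives
  χ_A(x) = x^3 - 6*x^2 + 12*x - 8
which factors as (x - 2)^3. The eigenvalues (with algebraic multiplicities) are λ = 2 with multiplicity 3.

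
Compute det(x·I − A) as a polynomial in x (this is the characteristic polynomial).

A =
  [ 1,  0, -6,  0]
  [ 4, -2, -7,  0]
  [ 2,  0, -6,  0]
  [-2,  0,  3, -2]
x^4 + 9*x^3 + 30*x^2 + 44*x + 24

Expanding det(x·I − A) (e.g. by cofactor expansion or by noting that A is similar to its Jordan form J, which has the same characteristic polynomial as A) gives
  χ_A(x) = x^4 + 9*x^3 + 30*x^2 + 44*x + 24
which factors as (x + 2)^3*(x + 3). The eigenvalues (with algebraic multiplicities) are λ = -3 with multiplicity 1, λ = -2 with multiplicity 3.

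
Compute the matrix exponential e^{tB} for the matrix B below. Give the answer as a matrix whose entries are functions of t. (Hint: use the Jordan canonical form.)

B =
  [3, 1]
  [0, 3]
e^{tB} =
  [exp(3*t), t*exp(3*t)]
  [0, exp(3*t)]

Strategy: write B = P · J · P⁻¹ where J is a Jordan canonical form, so e^{tB} = P · e^{tJ} · P⁻¹, and e^{tJ} can be computed block-by-block.

B has Jordan form
J =
  [3, 1]
  [0, 3]
(up to reordering of blocks).

Per-block formulas:
  For a 2×2 Jordan block J_2(3): exp(t · J_2(3)) = e^(3t)·(I + t·N), where N is the 2×2 nilpotent shift.

After assembling e^{tJ} and conjugating by P, we get:

e^{tB} =
  [exp(3*t), t*exp(3*t)]
  [0, exp(3*t)]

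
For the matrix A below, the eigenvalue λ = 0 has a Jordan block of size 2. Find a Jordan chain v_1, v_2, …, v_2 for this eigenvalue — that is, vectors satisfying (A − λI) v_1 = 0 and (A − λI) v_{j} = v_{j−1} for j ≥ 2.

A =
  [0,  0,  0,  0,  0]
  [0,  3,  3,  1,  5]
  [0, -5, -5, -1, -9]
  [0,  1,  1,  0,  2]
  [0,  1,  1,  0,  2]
A Jordan chain for λ = 0 of length 2:
v_1 = (0, 3, -5, 1, 1)ᵀ
v_2 = (0, 1, 0, 0, 0)ᵀ

Let N = A − (0)·I. We want v_2 with N^2 v_2 = 0 but N^1 v_2 ≠ 0; then v_{j-1} := N · v_j for j = 2, …, 2.

Pick v_2 = (0, 1, 0, 0, 0)ᵀ.
Then v_1 = N · v_2 = (0, 3, -5, 1, 1)ᵀ.

Sanity check: (A − (0)·I) v_1 = (0, 0, 0, 0, 0)ᵀ = 0. ✓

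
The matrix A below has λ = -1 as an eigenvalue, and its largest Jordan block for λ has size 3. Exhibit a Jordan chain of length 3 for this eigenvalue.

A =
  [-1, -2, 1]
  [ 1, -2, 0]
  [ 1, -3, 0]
A Jordan chain for λ = -1 of length 3:
v_1 = (-1, -1, -2)ᵀ
v_2 = (0, 1, 1)ᵀ
v_3 = (1, 0, 0)ᵀ

Let N = A − (-1)·I. We want v_3 with N^3 v_3 = 0 but N^2 v_3 ≠ 0; then v_{j-1} := N · v_j for j = 3, …, 2.

Pick v_3 = (1, 0, 0)ᵀ.
Then v_2 = N · v_3 = (0, 1, 1)ᵀ.
Then v_1 = N · v_2 = (-1, -1, -2)ᵀ.

Sanity check: (A − (-1)·I) v_1 = (0, 0, 0)ᵀ = 0. ✓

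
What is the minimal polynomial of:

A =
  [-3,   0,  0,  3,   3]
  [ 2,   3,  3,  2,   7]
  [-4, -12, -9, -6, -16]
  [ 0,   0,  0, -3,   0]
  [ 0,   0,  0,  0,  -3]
x^2 + 6*x + 9

The characteristic polynomial is χ_A(x) = (x + 3)^5, so the eigenvalues are known. The minimal polynomial is
  m_A(x) = Π_λ (x − λ)^{k_λ}
where k_λ is the size of the *largest* Jordan block for λ (equivalently, the smallest k with (A − λI)^k v = 0 for every generalised eigenvector v of λ).

  λ = -3: largest Jordan block has size 2, contributing (x + 3)^2

So m_A(x) = (x + 3)^2 = x^2 + 6*x + 9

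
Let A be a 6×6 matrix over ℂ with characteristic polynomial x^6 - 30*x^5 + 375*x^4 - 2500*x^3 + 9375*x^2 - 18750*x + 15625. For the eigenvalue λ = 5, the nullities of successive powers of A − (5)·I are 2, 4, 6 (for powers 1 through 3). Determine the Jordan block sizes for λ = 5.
Block sizes for λ = 5: [3, 3]

From the dimensions of kernels of powers, the number of Jordan blocks of size at least j is d_j − d_{j−1} where d_j = dim ker(N^j) (with d_0 = 0). Computing the differences gives [2, 2, 2].
The number of blocks of size exactly k is (#blocks of size ≥ k) − (#blocks of size ≥ k + 1), so the partition is: 2 block(s) of size 3.
In nonincreasing order the block sizes are [3, 3].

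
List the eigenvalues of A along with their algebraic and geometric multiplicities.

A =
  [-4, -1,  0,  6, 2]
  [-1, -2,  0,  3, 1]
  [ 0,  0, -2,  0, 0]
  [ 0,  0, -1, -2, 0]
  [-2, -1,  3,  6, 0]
λ = -2: alg = 5, geom = 2

Step 1 — factor the characteristic polynomial to read off the algebraic multiplicities:
  χ_A(x) = (x + 2)^5

Step 2 — compute geometric multiplicities via the rank-nullity identity g(λ) = n − rank(A − λI):
  rank(A − (-2)·I) = 3, so dim ker(A − (-2)·I) = n − 3 = 2

Summary:
  λ = -2: algebraic multiplicity = 5, geometric multiplicity = 2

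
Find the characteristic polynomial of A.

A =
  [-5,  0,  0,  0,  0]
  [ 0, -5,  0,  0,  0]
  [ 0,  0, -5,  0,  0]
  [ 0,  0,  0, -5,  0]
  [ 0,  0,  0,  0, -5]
x^5 + 25*x^4 + 250*x^3 + 1250*x^2 + 3125*x + 3125

Expanding det(x·I − A) (e.g. by cofactor expansion or by noting that A is similar to its Jordan form J, which has the same characteristic polynomial as A) gives
  χ_A(x) = x^5 + 25*x^4 + 250*x^3 + 1250*x^2 + 3125*x + 3125
which factors as (x + 5)^5. The eigenvalues (with algebraic multiplicities) are λ = -5 with multiplicity 5.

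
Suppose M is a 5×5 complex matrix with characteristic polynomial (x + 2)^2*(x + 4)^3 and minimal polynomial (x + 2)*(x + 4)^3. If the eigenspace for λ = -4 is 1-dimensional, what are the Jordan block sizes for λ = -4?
Block sizes for λ = -4: [3]

Step 1 — from the characteristic polynomial, algebraic multiplicity of λ = -4 is 3. From dim ker(M − (-4)·I) = 1, there are exactly 1 Jordan blocks for λ = -4.
Step 2 — from the minimal polynomial, the factor (x + 4)^3 tells us the largest block for λ = -4 has size 3.
Step 3 — with total size 3, 1 blocks, and largest block 3, the block sizes (in nonincreasing order) are [3].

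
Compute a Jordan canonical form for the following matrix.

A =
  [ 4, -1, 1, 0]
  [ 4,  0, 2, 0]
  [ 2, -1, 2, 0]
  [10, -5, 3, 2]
J_3(2) ⊕ J_1(2)

The characteristic polynomial is
  det(x·I − A) = x^4 - 8*x^3 + 24*x^2 - 32*x + 16 = (x - 2)^4

Eigenvalues and multiplicities (the geometric multiplicity of λ is n − rank(A − λI), which equals the number of Jordan blocks for λ):
  λ = 2: algebraic multiplicity = 4, geometric multiplicity = 2

Determining the block sizes for each eigenvalue:
  λ = 2: with am = 4 and gm = 2, the partition is not yet determined (e.g. several partitions of 4 into 2 parts exist). Let N = A − (2)·I. Computing rank(N^1) = 2, rank(N^2) = 1, rank(N^3) = 0; the number of blocks of size ≥ j is rank(N^{j−1}) − rank(N^j), giving [2, 1, 1]. So we have 1 block(s) of size 3, 1 block(s) of size 1 → block sizes [3, 1]

Assembling the blocks gives a Jordan form
J =
  [2, 1, 0, 0]
  [0, 2, 1, 0]
  [0, 0, 2, 0]
  [0, 0, 0, 2]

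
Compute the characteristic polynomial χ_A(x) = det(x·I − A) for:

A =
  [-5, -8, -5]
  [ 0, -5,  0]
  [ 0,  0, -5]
x^3 + 15*x^2 + 75*x + 125

Expanding det(x·I − A) (e.g. by cofactor expansion or by noting that A is similar to its Jordan form J, which has the same characteristic polynomial as A) gives
  χ_A(x) = x^3 + 15*x^2 + 75*x + 125
which factors as (x + 5)^3. The eigenvalues (with algebraic multiplicities) are λ = -5 with multiplicity 3.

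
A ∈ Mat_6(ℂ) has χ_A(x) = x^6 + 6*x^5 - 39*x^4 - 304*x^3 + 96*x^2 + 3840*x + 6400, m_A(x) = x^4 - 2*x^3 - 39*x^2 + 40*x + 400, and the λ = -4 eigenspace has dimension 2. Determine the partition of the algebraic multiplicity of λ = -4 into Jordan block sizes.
Block sizes for λ = -4: [2, 2]

Step 1 — from the characteristic polynomial, algebraic multiplicity of λ = -4 is 4. From dim ker(A − (-4)·I) = 2, there are exactly 2 Jordan blocks for λ = -4.
Step 2 — from the minimal polynomial, the factor (x + 4)^2 tells us the largest block for λ = -4 has size 2.
Step 3 — with total size 4, 2 blocks, and largest block 2, the block sizes (in nonincreasing order) are [2, 2].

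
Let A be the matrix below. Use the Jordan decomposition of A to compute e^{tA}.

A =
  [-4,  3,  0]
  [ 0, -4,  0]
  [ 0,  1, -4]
e^{tA} =
  [exp(-4*t), 3*t*exp(-4*t), 0]
  [0, exp(-4*t), 0]
  [0, t*exp(-4*t), exp(-4*t)]

Strategy: write A = P · J · P⁻¹ where J is a Jordan canonical form, so e^{tA} = P · e^{tJ} · P⁻¹, and e^{tJ} can be computed block-by-block.

A has Jordan form
J =
  [-4,  1,  0]
  [ 0, -4,  0]
  [ 0,  0, -4]
(up to reordering of blocks).

Per-block formulas:
  For a 2×2 Jordan block J_2(-4): exp(t · J_2(-4)) = e^(-4t)·(I + t·N), where N is the 2×2 nilpotent shift.
  For a 1×1 block at λ = -4: exp(t · [-4]) = [e^(-4t)].

After assembling e^{tJ} and conjugating by P, we get:

e^{tA} =
  [exp(-4*t), 3*t*exp(-4*t), 0]
  [0, exp(-4*t), 0]
  [0, t*exp(-4*t), exp(-4*t)]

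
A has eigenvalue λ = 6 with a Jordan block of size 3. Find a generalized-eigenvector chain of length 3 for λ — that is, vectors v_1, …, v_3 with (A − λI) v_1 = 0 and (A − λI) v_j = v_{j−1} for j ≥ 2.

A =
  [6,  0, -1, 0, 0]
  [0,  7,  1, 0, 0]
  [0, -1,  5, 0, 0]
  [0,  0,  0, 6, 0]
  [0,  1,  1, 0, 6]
A Jordan chain for λ = 6 of length 3:
v_1 = (1, 0, 0, 0, 0)ᵀ
v_2 = (0, 1, -1, 0, 1)ᵀ
v_3 = (0, 1, 0, 0, 0)ᵀ

Let N = A − (6)·I. We want v_3 with N^3 v_3 = 0 but N^2 v_3 ≠ 0; then v_{j-1} := N · v_j for j = 3, …, 2.

Pick v_3 = (0, 1, 0, 0, 0)ᵀ.
Then v_2 = N · v_3 = (0, 1, -1, 0, 1)ᵀ.
Then v_1 = N · v_2 = (1, 0, 0, 0, 0)ᵀ.

Sanity check: (A − (6)·I) v_1 = (0, 0, 0, 0, 0)ᵀ = 0. ✓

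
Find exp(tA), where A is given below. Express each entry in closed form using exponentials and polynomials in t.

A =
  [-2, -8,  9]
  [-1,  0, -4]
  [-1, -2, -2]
e^{tA} =
  [t*exp(-3*t) + exp(-3*t), 2*t*exp(-3*t) - 2*exp(2*t) + 2*exp(-3*t), -t*exp(-3*t) + 2*exp(2*t) - 2*exp(-3*t)]
  [-t*exp(-3*t), -2*t*exp(-3*t) + exp(2*t), t*exp(-3*t) - exp(2*t) + exp(-3*t)]
  [-t*exp(-3*t), -2*t*exp(-3*t), t*exp(-3*t) + exp(-3*t)]

Strategy: write A = P · J · P⁻¹ where J is a Jordan canonical form, so e^{tA} = P · e^{tJ} · P⁻¹, and e^{tJ} can be computed block-by-block.

A has Jordan form
J =
  [-3,  1, 0]
  [ 0, -3, 0]
  [ 0,  0, 2]
(up to reordering of blocks).

Per-block formulas:
  For a 2×2 Jordan block J_2(-3): exp(t · J_2(-3)) = e^(-3t)·(I + t·N), where N is the 2×2 nilpotent shift.
  For a 1×1 block at λ = 2: exp(t · [2]) = [e^(2t)].

After assembling e^{tJ} and conjugating by P, we get:

e^{tA} =
  [t*exp(-3*t) + exp(-3*t), 2*t*exp(-3*t) - 2*exp(2*t) + 2*exp(-3*t), -t*exp(-3*t) + 2*exp(2*t) - 2*exp(-3*t)]
  [-t*exp(-3*t), -2*t*exp(-3*t) + exp(2*t), t*exp(-3*t) - exp(2*t) + exp(-3*t)]
  [-t*exp(-3*t), -2*t*exp(-3*t), t*exp(-3*t) + exp(-3*t)]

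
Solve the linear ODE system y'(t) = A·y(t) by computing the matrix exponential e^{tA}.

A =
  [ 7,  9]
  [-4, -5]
e^{tA} =
  [6*t*exp(t) + exp(t), 9*t*exp(t)]
  [-4*t*exp(t), -6*t*exp(t) + exp(t)]

Strategy: write A = P · J · P⁻¹ where J is a Jordan canonical form, so e^{tA} = P · e^{tJ} · P⁻¹, and e^{tJ} can be computed block-by-block.

A has Jordan form
J =
  [1, 1]
  [0, 1]
(up to reordering of blocks).

Per-block formulas:
  For a 2×2 Jordan block J_2(1): exp(t · J_2(1)) = e^(1t)·(I + t·N), where N is the 2×2 nilpotent shift.

After assembling e^{tJ} and conjugating by P, we get:

e^{tA} =
  [6*t*exp(t) + exp(t), 9*t*exp(t)]
  [-4*t*exp(t), -6*t*exp(t) + exp(t)]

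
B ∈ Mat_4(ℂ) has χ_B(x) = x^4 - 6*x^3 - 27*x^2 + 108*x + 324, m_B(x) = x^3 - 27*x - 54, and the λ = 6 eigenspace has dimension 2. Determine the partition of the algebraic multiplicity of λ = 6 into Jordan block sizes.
Block sizes for λ = 6: [1, 1]

Step 1 — from the characteristic polynomial, algebraic multiplicity of λ = 6 is 2. From dim ker(B − (6)·I) = 2, there are exactly 2 Jordan blocks for λ = 6.
Step 2 — from the minimal polynomial, the factor (x − 6) tells us the largest block for λ = 6 has size 1.
Step 3 — with total size 2, 2 blocks, and largest block 1, the block sizes (in nonincreasing order) are [1, 1].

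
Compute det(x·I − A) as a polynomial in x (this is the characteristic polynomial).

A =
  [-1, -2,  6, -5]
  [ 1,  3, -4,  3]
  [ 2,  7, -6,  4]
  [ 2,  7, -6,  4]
x^4

Expanding det(x·I − A) (e.g. by cofactor expansion or by noting that A is similar to its Jordan form J, which has the same characteristic polynomial as A) gives
  χ_A(x) = x^4
which factors as x^4. The eigenvalues (with algebraic multiplicities) are λ = 0 with multiplicity 4.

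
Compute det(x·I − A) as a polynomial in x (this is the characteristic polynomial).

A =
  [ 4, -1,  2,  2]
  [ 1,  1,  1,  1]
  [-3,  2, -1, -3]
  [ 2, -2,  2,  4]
x^4 - 8*x^3 + 24*x^2 - 32*x + 16

Expanding det(x·I − A) (e.g. by cofactor expansion or by noting that A is similar to its Jordan form J, which has the same characteristic polynomial as A) gives
  χ_A(x) = x^4 - 8*x^3 + 24*x^2 - 32*x + 16
which factors as (x - 2)^4. The eigenvalues (with algebraic multiplicities) are λ = 2 with multiplicity 4.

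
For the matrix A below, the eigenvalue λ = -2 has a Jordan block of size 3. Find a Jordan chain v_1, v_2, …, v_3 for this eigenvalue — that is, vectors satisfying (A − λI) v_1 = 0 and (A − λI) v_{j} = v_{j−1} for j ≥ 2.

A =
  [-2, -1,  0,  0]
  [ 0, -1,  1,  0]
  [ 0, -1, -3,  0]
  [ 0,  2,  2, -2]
A Jordan chain for λ = -2 of length 3:
v_1 = (-1, 0, 0, 0)ᵀ
v_2 = (-1, 1, -1, 2)ᵀ
v_3 = (0, 1, 0, 0)ᵀ

Let N = A − (-2)·I. We want v_3 with N^3 v_3 = 0 but N^2 v_3 ≠ 0; then v_{j-1} := N · v_j for j = 3, …, 2.

Pick v_3 = (0, 1, 0, 0)ᵀ.
Then v_2 = N · v_3 = (-1, 1, -1, 2)ᵀ.
Then v_1 = N · v_2 = (-1, 0, 0, 0)ᵀ.

Sanity check: (A − (-2)·I) v_1 = (0, 0, 0, 0)ᵀ = 0. ✓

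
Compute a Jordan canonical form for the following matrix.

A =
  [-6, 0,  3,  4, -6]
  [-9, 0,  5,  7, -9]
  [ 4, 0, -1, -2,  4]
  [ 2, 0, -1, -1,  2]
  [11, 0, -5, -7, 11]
J_1(0) ⊕ J_1(0) ⊕ J_3(1)

The characteristic polynomial is
  det(x·I − A) = x^5 - 3*x^4 + 3*x^3 - x^2 = x^2*(x - 1)^3

Eigenvalues and multiplicities (the geometric multiplicity of λ is n − rank(A − λI), which equals the number of Jordan blocks for λ):
  λ = 0: algebraic multiplicity = 2, geometric multiplicity = 2
  λ = 1: algebraic multiplicity = 3, geometric multiplicity = 1

Determining the block sizes for each eigenvalue:
  λ = 0: gm = am = 2, so every block has size 1 → block sizes [1, 1]
  λ = 1: one block (gm = 1), so the single block has size am = 3 → block sizes [3]

Assembling the blocks gives a Jordan form
J =
  [0, 0, 0, 0, 0]
  [0, 0, 0, 0, 0]
  [0, 0, 1, 1, 0]
  [0, 0, 0, 1, 1]
  [0, 0, 0, 0, 1]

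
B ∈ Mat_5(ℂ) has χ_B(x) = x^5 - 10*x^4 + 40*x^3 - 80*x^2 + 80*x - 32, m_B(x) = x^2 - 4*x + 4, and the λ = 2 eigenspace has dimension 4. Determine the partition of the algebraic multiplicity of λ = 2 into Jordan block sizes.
Block sizes for λ = 2: [2, 1, 1, 1]

Step 1 — from the characteristic polynomial, algebraic multiplicity of λ = 2 is 5. From dim ker(B − (2)·I) = 4, there are exactly 4 Jordan blocks for λ = 2.
Step 2 — from the minimal polynomial, the factor (x − 2)^2 tells us the largest block for λ = 2 has size 2.
Step 3 — with total size 5, 4 blocks, and largest block 2, the block sizes (in nonincreasing order) are [2, 1, 1, 1].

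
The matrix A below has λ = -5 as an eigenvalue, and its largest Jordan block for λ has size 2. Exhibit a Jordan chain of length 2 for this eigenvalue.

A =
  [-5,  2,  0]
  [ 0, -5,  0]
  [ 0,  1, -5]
A Jordan chain for λ = -5 of length 2:
v_1 = (2, 0, 1)ᵀ
v_2 = (0, 1, 0)ᵀ

Let N = A − (-5)·I. We want v_2 with N^2 v_2 = 0 but N^1 v_2 ≠ 0; then v_{j-1} := N · v_j for j = 2, …, 2.

Pick v_2 = (0, 1, 0)ᵀ.
Then v_1 = N · v_2 = (2, 0, 1)ᵀ.

Sanity check: (A − (-5)·I) v_1 = (0, 0, 0)ᵀ = 0. ✓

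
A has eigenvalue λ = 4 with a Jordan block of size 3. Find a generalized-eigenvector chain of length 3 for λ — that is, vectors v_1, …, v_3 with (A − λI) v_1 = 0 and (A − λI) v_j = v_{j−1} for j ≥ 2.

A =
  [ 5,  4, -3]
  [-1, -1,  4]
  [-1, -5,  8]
A Jordan chain for λ = 4 of length 3:
v_1 = (-1, 1, 1)ᵀ
v_2 = (4, -5, -5)ᵀ
v_3 = (0, 1, 0)ᵀ

Let N = A − (4)·I. We want v_3 with N^3 v_3 = 0 but N^2 v_3 ≠ 0; then v_{j-1} := N · v_j for j = 3, …, 2.

Pick v_3 = (0, 1, 0)ᵀ.
Then v_2 = N · v_3 = (4, -5, -5)ᵀ.
Then v_1 = N · v_2 = (-1, 1, 1)ᵀ.

Sanity check: (A − (4)·I) v_1 = (0, 0, 0)ᵀ = 0. ✓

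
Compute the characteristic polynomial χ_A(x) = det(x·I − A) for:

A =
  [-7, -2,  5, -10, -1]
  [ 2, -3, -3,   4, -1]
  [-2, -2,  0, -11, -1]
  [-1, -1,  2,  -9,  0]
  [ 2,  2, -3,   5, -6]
x^5 + 25*x^4 + 250*x^3 + 1250*x^2 + 3125*x + 3125

Expanding det(x·I − A) (e.g. by cofactor expansion or by noting that A is similar to its Jordan form J, which has the same characteristic polynomial as A) gives
  χ_A(x) = x^5 + 25*x^4 + 250*x^3 + 1250*x^2 + 3125*x + 3125
which factors as (x + 5)^5. The eigenvalues (with algebraic multiplicities) are λ = -5 with multiplicity 5.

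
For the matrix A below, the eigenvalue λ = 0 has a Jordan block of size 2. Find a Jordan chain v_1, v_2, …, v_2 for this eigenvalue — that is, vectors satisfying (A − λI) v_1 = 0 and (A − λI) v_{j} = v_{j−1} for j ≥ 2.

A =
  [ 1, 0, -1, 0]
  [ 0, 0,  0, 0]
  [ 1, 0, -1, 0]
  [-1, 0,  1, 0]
A Jordan chain for λ = 0 of length 2:
v_1 = (1, 0, 1, -1)ᵀ
v_2 = (1, 0, 0, 0)ᵀ

Let N = A − (0)·I. We want v_2 with N^2 v_2 = 0 but N^1 v_2 ≠ 0; then v_{j-1} := N · v_j for j = 2, …, 2.

Pick v_2 = (1, 0, 0, 0)ᵀ.
Then v_1 = N · v_2 = (1, 0, 1, -1)ᵀ.

Sanity check: (A − (0)·I) v_1 = (0, 0, 0, 0)ᵀ = 0. ✓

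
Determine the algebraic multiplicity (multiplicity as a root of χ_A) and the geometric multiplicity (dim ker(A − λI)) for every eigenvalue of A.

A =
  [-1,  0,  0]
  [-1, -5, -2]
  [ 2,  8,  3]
λ = -1: alg = 3, geom = 2

Step 1 — factor the characteristic polynomial to read off the algebraic multiplicities:
  χ_A(x) = (x + 1)^3

Step 2 — compute geometric multiplicities via the rank-nullity identity g(λ) = n − rank(A − λI):
  rank(A − (-1)·I) = 1, so dim ker(A − (-1)·I) = n − 1 = 2

Summary:
  λ = -1: algebraic multiplicity = 3, geometric multiplicity = 2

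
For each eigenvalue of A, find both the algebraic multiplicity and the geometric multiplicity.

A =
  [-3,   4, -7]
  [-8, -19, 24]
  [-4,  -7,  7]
λ = -5: alg = 3, geom = 1

Step 1 — factor the characteristic polynomial to read off the algebraic multiplicities:
  χ_A(x) = (x + 5)^3

Step 2 — compute geometric multiplicities via the rank-nullity identity g(λ) = n − rank(A − λI):
  rank(A − (-5)·I) = 2, so dim ker(A − (-5)·I) = n − 2 = 1

Summary:
  λ = -5: algebraic multiplicity = 3, geometric multiplicity = 1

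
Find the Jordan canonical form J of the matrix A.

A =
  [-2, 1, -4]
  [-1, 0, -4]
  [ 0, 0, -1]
J_2(-1) ⊕ J_1(-1)

The characteristic polynomial is
  det(x·I − A) = x^3 + 3*x^2 + 3*x + 1 = (x + 1)^3

Eigenvalues and multiplicities (the geometric multiplicity of λ is n − rank(A − λI), which equals the number of Jordan blocks for λ):
  λ = -1: algebraic multiplicity = 3, geometric multiplicity = 2

Determining the block sizes for each eigenvalue:
  λ = -1: 2 blocks summing to 3 forces exactly one block of size 2 and the rest size 1 → block sizes [2, 1]

Assembling the blocks gives a Jordan form
J =
  [-1,  1,  0]
  [ 0, -1,  0]
  [ 0,  0, -1]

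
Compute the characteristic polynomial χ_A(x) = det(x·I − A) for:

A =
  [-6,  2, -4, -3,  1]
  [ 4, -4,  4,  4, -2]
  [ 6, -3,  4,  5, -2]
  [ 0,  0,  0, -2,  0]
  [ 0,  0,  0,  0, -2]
x^5 + 10*x^4 + 40*x^3 + 80*x^2 + 80*x + 32

Expanding det(x·I − A) (e.g. by cofactor expansion or by noting that A is similar to its Jordan form J, which has the same characteristic polynomial as A) gives
  χ_A(x) = x^5 + 10*x^4 + 40*x^3 + 80*x^2 + 80*x + 32
which factors as (x + 2)^5. The eigenvalues (with algebraic multiplicities) are λ = -2 with multiplicity 5.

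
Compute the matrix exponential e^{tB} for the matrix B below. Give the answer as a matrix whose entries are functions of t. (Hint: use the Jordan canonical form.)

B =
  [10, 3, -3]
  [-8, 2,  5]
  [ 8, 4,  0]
e^{tB} =
  [-6*t^2*exp(4*t) + 6*t*exp(4*t) + exp(4*t), 3*t*exp(4*t), 9*t^2*exp(4*t)/2 - 3*t*exp(4*t)]
  [4*t^2*exp(4*t) - 8*t*exp(4*t), -2*t*exp(4*t) + exp(4*t), -3*t^2*exp(4*t) + 5*t*exp(4*t)]
  [-8*t^2*exp(4*t) + 8*t*exp(4*t), 4*t*exp(4*t), 6*t^2*exp(4*t) - 4*t*exp(4*t) + exp(4*t)]

Strategy: write B = P · J · P⁻¹ where J is a Jordan canonical form, so e^{tB} = P · e^{tJ} · P⁻¹, and e^{tJ} can be computed block-by-block.

B has Jordan form
J =
  [4, 1, 0]
  [0, 4, 1]
  [0, 0, 4]
(up to reordering of blocks).

Per-block formulas:
  For a 3×3 Jordan block J_3(4): exp(t · J_3(4)) = e^(4t)·(I + t·N + (t^2/2)·N^2), where N is the 3×3 nilpotent shift.

After assembling e^{tJ} and conjugating by P, we get:

e^{tB} =
  [-6*t^2*exp(4*t) + 6*t*exp(4*t) + exp(4*t), 3*t*exp(4*t), 9*t^2*exp(4*t)/2 - 3*t*exp(4*t)]
  [4*t^2*exp(4*t) - 8*t*exp(4*t), -2*t*exp(4*t) + exp(4*t), -3*t^2*exp(4*t) + 5*t*exp(4*t)]
  [-8*t^2*exp(4*t) + 8*t*exp(4*t), 4*t*exp(4*t), 6*t^2*exp(4*t) - 4*t*exp(4*t) + exp(4*t)]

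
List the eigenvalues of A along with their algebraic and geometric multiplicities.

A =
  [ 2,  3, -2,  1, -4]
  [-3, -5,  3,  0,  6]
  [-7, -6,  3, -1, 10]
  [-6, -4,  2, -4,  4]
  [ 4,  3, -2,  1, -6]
λ = -2: alg = 5, geom = 3

Step 1 — factor the characteristic polynomial to read off the algebraic multiplicities:
  χ_A(x) = (x + 2)^5

Step 2 — compute geometric multiplicities via the rank-nullity identity g(λ) = n − rank(A − λI):
  rank(A − (-2)·I) = 2, so dim ker(A − (-2)·I) = n − 2 = 3

Summary:
  λ = -2: algebraic multiplicity = 5, geometric multiplicity = 3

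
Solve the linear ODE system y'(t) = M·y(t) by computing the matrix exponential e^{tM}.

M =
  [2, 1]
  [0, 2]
e^{tM} =
  [exp(2*t), t*exp(2*t)]
  [0, exp(2*t)]

Strategy: write M = P · J · P⁻¹ where J is a Jordan canonical form, so e^{tM} = P · e^{tJ} · P⁻¹, and e^{tJ} can be computed block-by-block.

M has Jordan form
J =
  [2, 1]
  [0, 2]
(up to reordering of blocks).

Per-block formulas:
  For a 2×2 Jordan block J_2(2): exp(t · J_2(2)) = e^(2t)·(I + t·N), where N is the 2×2 nilpotent shift.

After assembling e^{tJ} and conjugating by P, we get:

e^{tM} =
  [exp(2*t), t*exp(2*t)]
  [0, exp(2*t)]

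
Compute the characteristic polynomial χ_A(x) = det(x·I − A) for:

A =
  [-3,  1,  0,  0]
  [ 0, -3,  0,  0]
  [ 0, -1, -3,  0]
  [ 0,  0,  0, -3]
x^4 + 12*x^3 + 54*x^2 + 108*x + 81

Expanding det(x·I − A) (e.g. by cofactor expansion or by noting that A is similar to its Jordan form J, which has the same characteristic polynomial as A) gives
  χ_A(x) = x^4 + 12*x^3 + 54*x^2 + 108*x + 81
which factors as (x + 3)^4. The eigenvalues (with algebraic multiplicities) are λ = -3 with multiplicity 4.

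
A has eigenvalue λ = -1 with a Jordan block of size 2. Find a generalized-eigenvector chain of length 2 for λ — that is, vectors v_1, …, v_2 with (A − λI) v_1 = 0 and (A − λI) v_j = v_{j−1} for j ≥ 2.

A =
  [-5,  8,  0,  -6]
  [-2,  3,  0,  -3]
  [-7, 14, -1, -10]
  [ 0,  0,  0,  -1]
A Jordan chain for λ = -1 of length 2:
v_1 = (-4, -2, -7, 0)ᵀ
v_2 = (1, 0, 0, 0)ᵀ

Let N = A − (-1)·I. We want v_2 with N^2 v_2 = 0 but N^1 v_2 ≠ 0; then v_{j-1} := N · v_j for j = 2, …, 2.

Pick v_2 = (1, 0, 0, 0)ᵀ.
Then v_1 = N · v_2 = (-4, -2, -7, 0)ᵀ.

Sanity check: (A − (-1)·I) v_1 = (0, 0, 0, 0)ᵀ = 0. ✓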